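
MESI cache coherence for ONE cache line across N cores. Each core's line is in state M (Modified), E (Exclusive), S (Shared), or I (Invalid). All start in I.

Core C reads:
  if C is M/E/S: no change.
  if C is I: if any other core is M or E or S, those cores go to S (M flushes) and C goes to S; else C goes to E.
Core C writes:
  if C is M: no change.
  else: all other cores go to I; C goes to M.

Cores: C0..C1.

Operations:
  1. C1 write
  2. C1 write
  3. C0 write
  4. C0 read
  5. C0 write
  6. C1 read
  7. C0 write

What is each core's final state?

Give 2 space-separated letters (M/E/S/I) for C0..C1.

Op 1: C1 write [C1 write: invalidate none -> C1=M] -> [I,M]
Op 2: C1 write [C1 write: already M (modified), no change] -> [I,M]
Op 3: C0 write [C0 write: invalidate ['C1=M'] -> C0=M] -> [M,I]
Op 4: C0 read [C0 read: already in M, no change] -> [M,I]
Op 5: C0 write [C0 write: already M (modified), no change] -> [M,I]
Op 6: C1 read [C1 read from I: others=['C0=M'] -> C1=S, others downsized to S] -> [S,S]
Op 7: C0 write [C0 write: invalidate ['C1=S'] -> C0=M] -> [M,I]

Answer: M I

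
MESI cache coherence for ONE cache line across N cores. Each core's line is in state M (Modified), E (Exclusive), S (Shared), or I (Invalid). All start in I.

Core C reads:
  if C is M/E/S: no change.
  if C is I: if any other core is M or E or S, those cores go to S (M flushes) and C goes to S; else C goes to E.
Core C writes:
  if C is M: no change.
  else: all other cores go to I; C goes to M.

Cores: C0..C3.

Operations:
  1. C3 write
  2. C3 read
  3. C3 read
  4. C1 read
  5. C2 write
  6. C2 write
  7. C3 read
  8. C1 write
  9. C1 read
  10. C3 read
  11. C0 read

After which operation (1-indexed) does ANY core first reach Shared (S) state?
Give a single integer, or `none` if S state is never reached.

Answer: 4

Derivation:
Op 1: C3 write [C3 write: invalidate none -> C3=M] -> [I,I,I,M]
Op 2: C3 read [C3 read: already in M, no change] -> [I,I,I,M]
Op 3: C3 read [C3 read: already in M, no change] -> [I,I,I,M]
Op 4: C1 read [C1 read from I: others=['C3=M'] -> C1=S, others downsized to S] -> [I,S,I,S]
  -> First S state at op 4; remaining ops need not be traced.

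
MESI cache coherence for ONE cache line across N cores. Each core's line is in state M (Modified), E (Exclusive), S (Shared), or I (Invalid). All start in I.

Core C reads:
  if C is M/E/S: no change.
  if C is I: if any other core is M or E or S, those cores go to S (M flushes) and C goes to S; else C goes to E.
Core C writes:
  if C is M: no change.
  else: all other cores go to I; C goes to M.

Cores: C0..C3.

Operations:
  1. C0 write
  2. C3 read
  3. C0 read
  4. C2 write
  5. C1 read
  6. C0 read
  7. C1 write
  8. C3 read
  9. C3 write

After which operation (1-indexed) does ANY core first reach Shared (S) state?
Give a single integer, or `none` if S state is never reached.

Answer: 2

Derivation:
Op 1: C0 write [C0 write: invalidate none -> C0=M] -> [M,I,I,I]
Op 2: C3 read [C3 read from I: others=['C0=M'] -> C3=S, others downsized to S] -> [S,I,I,S]
  -> First S state at op 2; remaining ops need not be traced.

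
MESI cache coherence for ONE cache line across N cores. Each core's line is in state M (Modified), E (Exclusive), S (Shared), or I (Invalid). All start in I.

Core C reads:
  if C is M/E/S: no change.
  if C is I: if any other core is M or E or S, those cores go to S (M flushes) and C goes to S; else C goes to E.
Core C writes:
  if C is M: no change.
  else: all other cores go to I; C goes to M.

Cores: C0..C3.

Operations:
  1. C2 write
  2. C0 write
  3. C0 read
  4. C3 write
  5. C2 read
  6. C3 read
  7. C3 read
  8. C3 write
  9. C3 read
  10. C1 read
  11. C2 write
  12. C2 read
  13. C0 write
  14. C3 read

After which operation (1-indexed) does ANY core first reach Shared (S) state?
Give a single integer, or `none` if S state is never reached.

Answer: 5

Derivation:
Op 1: C2 write [C2 write: invalidate none -> C2=M] -> [I,I,M,I]
Op 2: C0 write [C0 write: invalidate ['C2=M'] -> C0=M] -> [M,I,I,I]
Op 3: C0 read [C0 read: already in M, no change] -> [M,I,I,I]
Op 4: C3 write [C3 write: invalidate ['C0=M'] -> C3=M] -> [I,I,I,M]
Op 5: C2 read [C2 read from I: others=['C3=M'] -> C2=S, others downsized to S] -> [I,I,S,S]
  -> First S state at op 5; remaining ops need not be traced.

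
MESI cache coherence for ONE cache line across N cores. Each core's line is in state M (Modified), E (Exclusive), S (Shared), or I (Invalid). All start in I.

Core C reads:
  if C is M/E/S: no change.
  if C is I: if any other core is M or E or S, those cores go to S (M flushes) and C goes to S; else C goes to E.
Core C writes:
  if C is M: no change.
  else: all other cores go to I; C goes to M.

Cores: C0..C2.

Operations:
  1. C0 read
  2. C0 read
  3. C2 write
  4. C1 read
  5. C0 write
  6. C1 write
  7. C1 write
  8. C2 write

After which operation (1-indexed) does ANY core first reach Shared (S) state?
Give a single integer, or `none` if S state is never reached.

Answer: 4

Derivation:
Op 1: C0 read [C0 read from I: no other sharers -> C0=E (exclusive)] -> [E,I,I]
Op 2: C0 read [C0 read: already in E, no change] -> [E,I,I]
Op 3: C2 write [C2 write: invalidate ['C0=E'] -> C2=M] -> [I,I,M]
Op 4: C1 read [C1 read from I: others=['C2=M'] -> C1=S, others downsized to S] -> [I,S,S]
  -> First S state at op 4; remaining ops need not be traced.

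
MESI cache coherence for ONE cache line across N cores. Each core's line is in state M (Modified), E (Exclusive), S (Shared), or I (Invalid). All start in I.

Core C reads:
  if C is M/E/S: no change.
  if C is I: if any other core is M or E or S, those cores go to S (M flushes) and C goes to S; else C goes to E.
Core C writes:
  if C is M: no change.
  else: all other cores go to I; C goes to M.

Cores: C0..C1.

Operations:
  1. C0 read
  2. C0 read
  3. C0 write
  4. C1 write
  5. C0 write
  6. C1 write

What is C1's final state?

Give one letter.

Answer: M

Derivation:
Op 1: C0 read [C0 read from I: no other sharers -> C0=E (exclusive)] -> [E,I]
Op 2: C0 read [C0 read: already in E, no change] -> [E,I]
Op 3: C0 write [C0 write: invalidate none -> C0=M] -> [M,I]
Op 4: C1 write [C1 write: invalidate ['C0=M'] -> C1=M] -> [I,M]
Op 5: C0 write [C0 write: invalidate ['C1=M'] -> C0=M] -> [M,I]
Op 6: C1 write [C1 write: invalidate ['C0=M'] -> C1=M] -> [I,M]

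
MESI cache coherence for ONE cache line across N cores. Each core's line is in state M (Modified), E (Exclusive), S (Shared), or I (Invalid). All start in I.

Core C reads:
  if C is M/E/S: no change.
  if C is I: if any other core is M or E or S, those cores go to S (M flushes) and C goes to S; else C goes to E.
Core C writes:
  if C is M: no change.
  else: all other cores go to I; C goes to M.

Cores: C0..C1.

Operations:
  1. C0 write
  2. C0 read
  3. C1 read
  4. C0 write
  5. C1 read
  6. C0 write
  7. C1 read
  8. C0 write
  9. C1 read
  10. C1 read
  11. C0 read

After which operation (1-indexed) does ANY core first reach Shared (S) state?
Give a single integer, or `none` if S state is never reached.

Op 1: C0 write [C0 write: invalidate none -> C0=M] -> [M,I]
Op 2: C0 read [C0 read: already in M, no change] -> [M,I]
Op 3: C1 read [C1 read from I: others=['C0=M'] -> C1=S, others downsized to S] -> [S,S]
  -> First S state at op 3; remaining ops need not be traced.

Answer: 3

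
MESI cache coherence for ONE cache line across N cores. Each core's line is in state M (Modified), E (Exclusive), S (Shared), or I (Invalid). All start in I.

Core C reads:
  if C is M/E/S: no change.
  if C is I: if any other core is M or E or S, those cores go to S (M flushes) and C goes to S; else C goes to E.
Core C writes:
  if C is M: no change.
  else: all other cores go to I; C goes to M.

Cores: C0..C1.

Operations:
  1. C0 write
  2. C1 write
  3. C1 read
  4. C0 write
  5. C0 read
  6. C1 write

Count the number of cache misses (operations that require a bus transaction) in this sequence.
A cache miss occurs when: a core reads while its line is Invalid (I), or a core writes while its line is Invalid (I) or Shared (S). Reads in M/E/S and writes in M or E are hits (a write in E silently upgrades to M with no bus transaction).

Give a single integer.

Op 1: C0 write [C0 write: invalidate none -> C0=M] -> [M,I] [MISS #1: write from I]
Op 2: C1 write [C1 write: invalidate ['C0=M'] -> C1=M] -> [I,M] [MISS #2: write from I]
Op 3: C1 read [C1 read: already in M, no change] -> [I,M] [hit: read from M]
Op 4: C0 write [C0 write: invalidate ['C1=M'] -> C0=M] -> [M,I] [MISS #3: write from I]
Op 5: C0 read [C0 read: already in M, no change] -> [M,I] [hit: read from M]
Op 6: C1 write [C1 write: invalidate ['C0=M'] -> C1=M] -> [I,M] [MISS #4: write from I]

Answer: 4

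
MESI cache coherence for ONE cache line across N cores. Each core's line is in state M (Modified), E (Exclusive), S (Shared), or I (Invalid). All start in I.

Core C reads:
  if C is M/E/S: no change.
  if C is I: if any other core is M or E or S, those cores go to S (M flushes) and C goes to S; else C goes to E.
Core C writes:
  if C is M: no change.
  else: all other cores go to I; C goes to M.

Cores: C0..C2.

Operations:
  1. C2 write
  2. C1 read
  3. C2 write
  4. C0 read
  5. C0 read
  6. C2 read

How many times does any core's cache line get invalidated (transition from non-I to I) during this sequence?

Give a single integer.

Op 1: C2 write [C2 write: invalidate none -> C2=M] -> [I,I,M] (invalidations this op: 0; running total: 0)
Op 2: C1 read [C1 read from I: others=['C2=M'] -> C1=S, others downsized to S] -> [I,S,S] (invalidations this op: 0; running total: 0)
Op 3: C2 write [C2 write: invalidate ['C1=S'] -> C2=M] -> [I,I,M] (invalidations this op: 1; running total: 1)
Op 4: C0 read [C0 read from I: others=['C2=M'] -> C0=S, others downsized to S] -> [S,I,S] (invalidations this op: 0; running total: 1)
Op 5: C0 read [C0 read: already in S, no change] -> [S,I,S] (invalidations this op: 0; running total: 1)
Op 6: C2 read [C2 read: already in S, no change] -> [S,I,S] (invalidations this op: 0; running total: 1)

Answer: 1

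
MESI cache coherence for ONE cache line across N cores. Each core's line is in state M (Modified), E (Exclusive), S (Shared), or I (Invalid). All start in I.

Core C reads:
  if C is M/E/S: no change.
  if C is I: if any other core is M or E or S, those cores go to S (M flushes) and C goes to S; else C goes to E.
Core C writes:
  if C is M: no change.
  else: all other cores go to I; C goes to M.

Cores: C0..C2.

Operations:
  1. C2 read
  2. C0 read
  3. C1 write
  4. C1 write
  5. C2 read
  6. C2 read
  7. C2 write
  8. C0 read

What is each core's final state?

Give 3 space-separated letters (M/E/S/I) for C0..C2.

Answer: S I S

Derivation:
Op 1: C2 read [C2 read from I: no other sharers -> C2=E (exclusive)] -> [I,I,E]
Op 2: C0 read [C0 read from I: others=['C2=E'] -> C0=S, others downsized to S] -> [S,I,S]
Op 3: C1 write [C1 write: invalidate ['C0=S', 'C2=S'] -> C1=M] -> [I,M,I]
Op 4: C1 write [C1 write: already M (modified), no change] -> [I,M,I]
Op 5: C2 read [C2 read from I: others=['C1=M'] -> C2=S, others downsized to S] -> [I,S,S]
Op 6: C2 read [C2 read: already in S, no change] -> [I,S,S]
Op 7: C2 write [C2 write: invalidate ['C1=S'] -> C2=M] -> [I,I,M]
Op 8: C0 read [C0 read from I: others=['C2=M'] -> C0=S, others downsized to S] -> [S,I,S]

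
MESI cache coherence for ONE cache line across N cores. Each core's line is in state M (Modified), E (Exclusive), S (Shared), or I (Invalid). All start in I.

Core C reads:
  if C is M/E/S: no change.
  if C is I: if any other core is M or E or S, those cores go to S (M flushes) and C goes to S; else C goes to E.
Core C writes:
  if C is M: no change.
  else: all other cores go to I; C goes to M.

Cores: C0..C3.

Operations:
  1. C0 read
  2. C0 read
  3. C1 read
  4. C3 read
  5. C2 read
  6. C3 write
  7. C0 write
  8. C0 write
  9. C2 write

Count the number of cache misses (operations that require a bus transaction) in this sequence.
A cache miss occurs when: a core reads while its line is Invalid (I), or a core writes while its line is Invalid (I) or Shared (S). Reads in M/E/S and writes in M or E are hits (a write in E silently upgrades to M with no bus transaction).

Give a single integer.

Op 1: C0 read [C0 read from I: no other sharers -> C0=E (exclusive)] -> [E,I,I,I] [MISS #1: read from I]
Op 2: C0 read [C0 read: already in E, no change] -> [E,I,I,I] [hit: read from E]
Op 3: C1 read [C1 read from I: others=['C0=E'] -> C1=S, others downsized to S] -> [S,S,I,I] [MISS #2: read from I]
Op 4: C3 read [C3 read from I: others=['C0=S', 'C1=S'] -> C3=S, others downsized to S] -> [S,S,I,S] [MISS #3: read from I]
Op 5: C2 read [C2 read from I: others=['C0=S', 'C1=S', 'C3=S'] -> C2=S, others downsized to S] -> [S,S,S,S] [MISS #4: read from I]
Op 6: C3 write [C3 write: invalidate ['C0=S', 'C1=S', 'C2=S'] -> C3=M] -> [I,I,I,M] [MISS #5: write from S]
Op 7: C0 write [C0 write: invalidate ['C3=M'] -> C0=M] -> [M,I,I,I] [MISS #6: write from I]
Op 8: C0 write [C0 write: already M (modified), no change] -> [M,I,I,I] [hit: write from M]
Op 9: C2 write [C2 write: invalidate ['C0=M'] -> C2=M] -> [I,I,M,I] [MISS #7: write from I]

Answer: 7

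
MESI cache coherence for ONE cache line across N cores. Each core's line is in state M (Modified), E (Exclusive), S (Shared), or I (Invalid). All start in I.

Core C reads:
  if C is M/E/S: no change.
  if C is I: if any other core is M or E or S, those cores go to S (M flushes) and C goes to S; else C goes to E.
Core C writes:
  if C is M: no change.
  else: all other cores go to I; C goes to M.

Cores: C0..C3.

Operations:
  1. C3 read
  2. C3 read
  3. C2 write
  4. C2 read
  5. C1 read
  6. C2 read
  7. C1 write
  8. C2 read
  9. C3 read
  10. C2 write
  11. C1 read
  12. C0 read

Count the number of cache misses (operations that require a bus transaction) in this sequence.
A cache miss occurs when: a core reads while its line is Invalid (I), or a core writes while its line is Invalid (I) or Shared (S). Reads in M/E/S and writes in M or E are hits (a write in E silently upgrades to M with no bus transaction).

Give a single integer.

Answer: 9

Derivation:
Op 1: C3 read [C3 read from I: no other sharers -> C3=E (exclusive)] -> [I,I,I,E] [MISS #1: read from I]
Op 2: C3 read [C3 read: already in E, no change] -> [I,I,I,E] [hit: read from E]
Op 3: C2 write [C2 write: invalidate ['C3=E'] -> C2=M] -> [I,I,M,I] [MISS #2: write from I]
Op 4: C2 read [C2 read: already in M, no change] -> [I,I,M,I] [hit: read from M]
Op 5: C1 read [C1 read from I: others=['C2=M'] -> C1=S, others downsized to S] -> [I,S,S,I] [MISS #3: read from I]
Op 6: C2 read [C2 read: already in S, no change] -> [I,S,S,I] [hit: read from S]
Op 7: C1 write [C1 write: invalidate ['C2=S'] -> C1=M] -> [I,M,I,I] [MISS #4: write from S]
Op 8: C2 read [C2 read from I: others=['C1=M'] -> C2=S, others downsized to S] -> [I,S,S,I] [MISS #5: read from I]
Op 9: C3 read [C3 read from I: others=['C1=S', 'C2=S'] -> C3=S, others downsized to S] -> [I,S,S,S] [MISS #6: read from I]
Op 10: C2 write [C2 write: invalidate ['C1=S', 'C3=S'] -> C2=M] -> [I,I,M,I] [MISS #7: write from S]
Op 11: C1 read [C1 read from I: others=['C2=M'] -> C1=S, others downsized to S] -> [I,S,S,I] [MISS #8: read from I]
Op 12: C0 read [C0 read from I: others=['C1=S', 'C2=S'] -> C0=S, others downsized to S] -> [S,S,S,I] [MISS #9: read from I]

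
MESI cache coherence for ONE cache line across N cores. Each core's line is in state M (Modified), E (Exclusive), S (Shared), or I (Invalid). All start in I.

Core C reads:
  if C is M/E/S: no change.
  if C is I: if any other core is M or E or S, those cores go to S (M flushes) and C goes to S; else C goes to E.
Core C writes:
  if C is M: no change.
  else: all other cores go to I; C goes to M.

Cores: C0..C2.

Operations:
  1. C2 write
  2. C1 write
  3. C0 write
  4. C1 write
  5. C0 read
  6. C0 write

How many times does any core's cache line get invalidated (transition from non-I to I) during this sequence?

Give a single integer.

Op 1: C2 write [C2 write: invalidate none -> C2=M] -> [I,I,M] (invalidations this op: 0; running total: 0)
Op 2: C1 write [C1 write: invalidate ['C2=M'] -> C1=M] -> [I,M,I] (invalidations this op: 1; running total: 1)
Op 3: C0 write [C0 write: invalidate ['C1=M'] -> C0=M] -> [M,I,I] (invalidations this op: 1; running total: 2)
Op 4: C1 write [C1 write: invalidate ['C0=M'] -> C1=M] -> [I,M,I] (invalidations this op: 1; running total: 3)
Op 5: C0 read [C0 read from I: others=['C1=M'] -> C0=S, others downsized to S] -> [S,S,I] (invalidations this op: 0; running total: 3)
Op 6: C0 write [C0 write: invalidate ['C1=S'] -> C0=M] -> [M,I,I] (invalidations this op: 1; running total: 4)

Answer: 4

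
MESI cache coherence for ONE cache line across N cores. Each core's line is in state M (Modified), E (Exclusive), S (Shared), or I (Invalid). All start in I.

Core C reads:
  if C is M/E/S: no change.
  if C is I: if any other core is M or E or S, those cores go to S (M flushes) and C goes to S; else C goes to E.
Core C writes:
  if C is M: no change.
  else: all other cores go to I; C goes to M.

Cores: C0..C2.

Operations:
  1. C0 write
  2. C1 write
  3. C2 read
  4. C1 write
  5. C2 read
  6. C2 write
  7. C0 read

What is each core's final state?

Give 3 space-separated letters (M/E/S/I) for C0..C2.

Answer: S I S

Derivation:
Op 1: C0 write [C0 write: invalidate none -> C0=M] -> [M,I,I]
Op 2: C1 write [C1 write: invalidate ['C0=M'] -> C1=M] -> [I,M,I]
Op 3: C2 read [C2 read from I: others=['C1=M'] -> C2=S, others downsized to S] -> [I,S,S]
Op 4: C1 write [C1 write: invalidate ['C2=S'] -> C1=M] -> [I,M,I]
Op 5: C2 read [C2 read from I: others=['C1=M'] -> C2=S, others downsized to S] -> [I,S,S]
Op 6: C2 write [C2 write: invalidate ['C1=S'] -> C2=M] -> [I,I,M]
Op 7: C0 read [C0 read from I: others=['C2=M'] -> C0=S, others downsized to S] -> [S,I,S]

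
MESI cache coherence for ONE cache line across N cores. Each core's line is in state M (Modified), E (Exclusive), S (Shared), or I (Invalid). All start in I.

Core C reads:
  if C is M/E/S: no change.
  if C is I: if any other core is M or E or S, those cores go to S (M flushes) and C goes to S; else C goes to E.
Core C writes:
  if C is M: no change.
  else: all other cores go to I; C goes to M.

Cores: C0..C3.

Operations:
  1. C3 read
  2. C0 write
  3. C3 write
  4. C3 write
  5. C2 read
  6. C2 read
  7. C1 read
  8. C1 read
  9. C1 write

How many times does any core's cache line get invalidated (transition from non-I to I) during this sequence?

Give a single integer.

Op 1: C3 read [C3 read from I: no other sharers -> C3=E (exclusive)] -> [I,I,I,E] (invalidations this op: 0; running total: 0)
Op 2: C0 write [C0 write: invalidate ['C3=E'] -> C0=M] -> [M,I,I,I] (invalidations this op: 1; running total: 1)
Op 3: C3 write [C3 write: invalidate ['C0=M'] -> C3=M] -> [I,I,I,M] (invalidations this op: 1; running total: 2)
Op 4: C3 write [C3 write: already M (modified), no change] -> [I,I,I,M] (invalidations this op: 0; running total: 2)
Op 5: C2 read [C2 read from I: others=['C3=M'] -> C2=S, others downsized to S] -> [I,I,S,S] (invalidations this op: 0; running total: 2)
Op 6: C2 read [C2 read: already in S, no change] -> [I,I,S,S] (invalidations this op: 0; running total: 2)
Op 7: C1 read [C1 read from I: others=['C2=S', 'C3=S'] -> C1=S, others downsized to S] -> [I,S,S,S] (invalidations this op: 0; running total: 2)
Op 8: C1 read [C1 read: already in S, no change] -> [I,S,S,S] (invalidations this op: 0; running total: 2)
Op 9: C1 write [C1 write: invalidate ['C2=S', 'C3=S'] -> C1=M] -> [I,M,I,I] (invalidations this op: 2; running total: 4)

Answer: 4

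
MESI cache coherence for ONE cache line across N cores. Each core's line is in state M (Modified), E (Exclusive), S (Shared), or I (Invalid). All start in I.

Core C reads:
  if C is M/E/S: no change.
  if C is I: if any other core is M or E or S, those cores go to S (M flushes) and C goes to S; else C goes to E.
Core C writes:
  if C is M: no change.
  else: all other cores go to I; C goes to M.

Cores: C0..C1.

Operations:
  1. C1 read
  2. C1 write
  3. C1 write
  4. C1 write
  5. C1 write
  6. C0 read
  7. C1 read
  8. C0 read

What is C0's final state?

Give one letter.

Answer: S

Derivation:
Op 1: C1 read [C1 read from I: no other sharers -> C1=E (exclusive)] -> [I,E]
Op 2: C1 write [C1 write: invalidate none -> C1=M] -> [I,M]
Op 3: C1 write [C1 write: already M (modified), no change] -> [I,M]
Op 4: C1 write [C1 write: already M (modified), no change] -> [I,M]
Op 5: C1 write [C1 write: already M (modified), no change] -> [I,M]
Op 6: C0 read [C0 read from I: others=['C1=M'] -> C0=S, others downsized to S] -> [S,S]
Op 7: C1 read [C1 read: already in S, no change] -> [S,S]
Op 8: C0 read [C0 read: already in S, no change] -> [S,S]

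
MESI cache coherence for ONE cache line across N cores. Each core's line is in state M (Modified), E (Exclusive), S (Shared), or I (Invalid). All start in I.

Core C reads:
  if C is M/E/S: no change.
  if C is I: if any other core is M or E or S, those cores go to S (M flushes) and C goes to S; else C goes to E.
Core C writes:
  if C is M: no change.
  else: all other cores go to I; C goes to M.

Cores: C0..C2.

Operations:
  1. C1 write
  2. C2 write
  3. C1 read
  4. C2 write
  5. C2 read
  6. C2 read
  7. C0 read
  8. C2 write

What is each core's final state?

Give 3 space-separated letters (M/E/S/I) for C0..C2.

Answer: I I M

Derivation:
Op 1: C1 write [C1 write: invalidate none -> C1=M] -> [I,M,I]
Op 2: C2 write [C2 write: invalidate ['C1=M'] -> C2=M] -> [I,I,M]
Op 3: C1 read [C1 read from I: others=['C2=M'] -> C1=S, others downsized to S] -> [I,S,S]
Op 4: C2 write [C2 write: invalidate ['C1=S'] -> C2=M] -> [I,I,M]
Op 5: C2 read [C2 read: already in M, no change] -> [I,I,M]
Op 6: C2 read [C2 read: already in M, no change] -> [I,I,M]
Op 7: C0 read [C0 read from I: others=['C2=M'] -> C0=S, others downsized to S] -> [S,I,S]
Op 8: C2 write [C2 write: invalidate ['C0=S'] -> C2=M] -> [I,I,M]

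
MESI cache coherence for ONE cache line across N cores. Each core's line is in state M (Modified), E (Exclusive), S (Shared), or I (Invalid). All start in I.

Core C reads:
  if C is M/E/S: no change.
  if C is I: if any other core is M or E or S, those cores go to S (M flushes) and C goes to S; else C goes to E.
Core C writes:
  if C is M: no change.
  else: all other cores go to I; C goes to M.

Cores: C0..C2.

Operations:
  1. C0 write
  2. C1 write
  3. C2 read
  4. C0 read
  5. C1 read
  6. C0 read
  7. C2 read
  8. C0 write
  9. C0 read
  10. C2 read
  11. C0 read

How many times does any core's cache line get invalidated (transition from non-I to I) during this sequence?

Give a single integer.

Op 1: C0 write [C0 write: invalidate none -> C0=M] -> [M,I,I] (invalidations this op: 0; running total: 0)
Op 2: C1 write [C1 write: invalidate ['C0=M'] -> C1=M] -> [I,M,I] (invalidations this op: 1; running total: 1)
Op 3: C2 read [C2 read from I: others=['C1=M'] -> C2=S, others downsized to S] -> [I,S,S] (invalidations this op: 0; running total: 1)
Op 4: C0 read [C0 read from I: others=['C1=S', 'C2=S'] -> C0=S, others downsized to S] -> [S,S,S] (invalidations this op: 0; running total: 1)
Op 5: C1 read [C1 read: already in S, no change] -> [S,S,S] (invalidations this op: 0; running total: 1)
Op 6: C0 read [C0 read: already in S, no change] -> [S,S,S] (invalidations this op: 0; running total: 1)
Op 7: C2 read [C2 read: already in S, no change] -> [S,S,S] (invalidations this op: 0; running total: 1)
Op 8: C0 write [C0 write: invalidate ['C1=S', 'C2=S'] -> C0=M] -> [M,I,I] (invalidations this op: 2; running total: 3)
Op 9: C0 read [C0 read: already in M, no change] -> [M,I,I] (invalidations this op: 0; running total: 3)
Op 10: C2 read [C2 read from I: others=['C0=M'] -> C2=S, others downsized to S] -> [S,I,S] (invalidations this op: 0; running total: 3)
Op 11: C0 read [C0 read: already in S, no change] -> [S,I,S] (invalidations this op: 0; running total: 3)

Answer: 3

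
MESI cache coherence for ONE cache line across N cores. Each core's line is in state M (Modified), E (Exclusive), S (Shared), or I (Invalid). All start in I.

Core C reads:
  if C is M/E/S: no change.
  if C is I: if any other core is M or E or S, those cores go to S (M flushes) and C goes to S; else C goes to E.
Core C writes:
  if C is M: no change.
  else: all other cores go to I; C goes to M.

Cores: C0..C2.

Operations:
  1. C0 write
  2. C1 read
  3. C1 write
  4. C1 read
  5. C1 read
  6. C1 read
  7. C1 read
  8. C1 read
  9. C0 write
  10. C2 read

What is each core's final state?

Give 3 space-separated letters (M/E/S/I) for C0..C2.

Op 1: C0 write [C0 write: invalidate none -> C0=M] -> [M,I,I]
Op 2: C1 read [C1 read from I: others=['C0=M'] -> C1=S, others downsized to S] -> [S,S,I]
Op 3: C1 write [C1 write: invalidate ['C0=S'] -> C1=M] -> [I,M,I]
Op 4: C1 read [C1 read: already in M, no change] -> [I,M,I]
Op 5: C1 read [C1 read: already in M, no change] -> [I,M,I]
Op 6: C1 read [C1 read: already in M, no change] -> [I,M,I]
Op 7: C1 read [C1 read: already in M, no change] -> [I,M,I]
Op 8: C1 read [C1 read: already in M, no change] -> [I,M,I]
Op 9: C0 write [C0 write: invalidate ['C1=M'] -> C0=M] -> [M,I,I]
Op 10: C2 read [C2 read from I: others=['C0=M'] -> C2=S, others downsized to S] -> [S,I,S]

Answer: S I S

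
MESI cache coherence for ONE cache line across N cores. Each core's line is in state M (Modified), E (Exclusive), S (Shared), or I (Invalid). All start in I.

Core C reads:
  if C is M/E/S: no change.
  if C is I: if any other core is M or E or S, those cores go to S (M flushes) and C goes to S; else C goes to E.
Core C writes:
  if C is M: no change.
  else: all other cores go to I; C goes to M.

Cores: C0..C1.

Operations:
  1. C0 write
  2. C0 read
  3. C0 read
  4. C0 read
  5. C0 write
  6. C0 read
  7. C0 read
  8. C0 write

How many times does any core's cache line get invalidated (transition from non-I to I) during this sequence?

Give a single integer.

Op 1: C0 write [C0 write: invalidate none -> C0=M] -> [M,I] (invalidations this op: 0; running total: 0)
Op 2: C0 read [C0 read: already in M, no change] -> [M,I] (invalidations this op: 0; running total: 0)
Op 3: C0 read [C0 read: already in M, no change] -> [M,I] (invalidations this op: 0; running total: 0)
Op 4: C0 read [C0 read: already in M, no change] -> [M,I] (invalidations this op: 0; running total: 0)
Op 5: C0 write [C0 write: already M (modified), no change] -> [M,I] (invalidations this op: 0; running total: 0)
Op 6: C0 read [C0 read: already in M, no change] -> [M,I] (invalidations this op: 0; running total: 0)
Op 7: C0 read [C0 read: already in M, no change] -> [M,I] (invalidations this op: 0; running total: 0)
Op 8: C0 write [C0 write: already M (modified), no change] -> [M,I] (invalidations this op: 0; running total: 0)

Answer: 0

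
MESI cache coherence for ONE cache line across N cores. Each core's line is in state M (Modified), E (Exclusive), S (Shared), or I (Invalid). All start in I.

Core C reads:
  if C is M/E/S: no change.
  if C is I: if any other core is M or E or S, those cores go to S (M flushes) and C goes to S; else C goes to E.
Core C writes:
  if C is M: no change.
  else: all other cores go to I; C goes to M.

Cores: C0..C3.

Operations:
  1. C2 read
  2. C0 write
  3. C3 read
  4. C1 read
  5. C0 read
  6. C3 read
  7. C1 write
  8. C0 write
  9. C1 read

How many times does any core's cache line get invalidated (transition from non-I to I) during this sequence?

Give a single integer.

Op 1: C2 read [C2 read from I: no other sharers -> C2=E (exclusive)] -> [I,I,E,I] (invalidations this op: 0; running total: 0)
Op 2: C0 write [C0 write: invalidate ['C2=E'] -> C0=M] -> [M,I,I,I] (invalidations this op: 1; running total: 1)
Op 3: C3 read [C3 read from I: others=['C0=M'] -> C3=S, others downsized to S] -> [S,I,I,S] (invalidations this op: 0; running total: 1)
Op 4: C1 read [C1 read from I: others=['C0=S', 'C3=S'] -> C1=S, others downsized to S] -> [S,S,I,S] (invalidations this op: 0; running total: 1)
Op 5: C0 read [C0 read: already in S, no change] -> [S,S,I,S] (invalidations this op: 0; running total: 1)
Op 6: C3 read [C3 read: already in S, no change] -> [S,S,I,S] (invalidations this op: 0; running total: 1)
Op 7: C1 write [C1 write: invalidate ['C0=S', 'C3=S'] -> C1=M] -> [I,M,I,I] (invalidations this op: 2; running total: 3)
Op 8: C0 write [C0 write: invalidate ['C1=M'] -> C0=M] -> [M,I,I,I] (invalidations this op: 1; running total: 4)
Op 9: C1 read [C1 read from I: others=['C0=M'] -> C1=S, others downsized to S] -> [S,S,I,I] (invalidations this op: 0; running total: 4)

Answer: 4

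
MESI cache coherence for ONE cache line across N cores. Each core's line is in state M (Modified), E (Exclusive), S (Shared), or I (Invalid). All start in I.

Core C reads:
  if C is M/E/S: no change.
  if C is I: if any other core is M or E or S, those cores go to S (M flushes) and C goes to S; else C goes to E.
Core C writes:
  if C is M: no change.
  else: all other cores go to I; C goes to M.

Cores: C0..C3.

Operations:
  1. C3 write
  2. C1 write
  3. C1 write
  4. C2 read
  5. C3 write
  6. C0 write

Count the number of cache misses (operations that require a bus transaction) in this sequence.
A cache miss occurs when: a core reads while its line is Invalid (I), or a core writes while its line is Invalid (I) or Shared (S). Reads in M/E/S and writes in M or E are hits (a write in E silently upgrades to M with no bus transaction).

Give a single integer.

Answer: 5

Derivation:
Op 1: C3 write [C3 write: invalidate none -> C3=M] -> [I,I,I,M] [MISS #1: write from I]
Op 2: C1 write [C1 write: invalidate ['C3=M'] -> C1=M] -> [I,M,I,I] [MISS #2: write from I]
Op 3: C1 write [C1 write: already M (modified), no change] -> [I,M,I,I] [hit: write from M]
Op 4: C2 read [C2 read from I: others=['C1=M'] -> C2=S, others downsized to S] -> [I,S,S,I] [MISS #3: read from I]
Op 5: C3 write [C3 write: invalidate ['C1=S', 'C2=S'] -> C3=M] -> [I,I,I,M] [MISS #4: write from I]
Op 6: C0 write [C0 write: invalidate ['C3=M'] -> C0=M] -> [M,I,I,I] [MISS #5: write from I]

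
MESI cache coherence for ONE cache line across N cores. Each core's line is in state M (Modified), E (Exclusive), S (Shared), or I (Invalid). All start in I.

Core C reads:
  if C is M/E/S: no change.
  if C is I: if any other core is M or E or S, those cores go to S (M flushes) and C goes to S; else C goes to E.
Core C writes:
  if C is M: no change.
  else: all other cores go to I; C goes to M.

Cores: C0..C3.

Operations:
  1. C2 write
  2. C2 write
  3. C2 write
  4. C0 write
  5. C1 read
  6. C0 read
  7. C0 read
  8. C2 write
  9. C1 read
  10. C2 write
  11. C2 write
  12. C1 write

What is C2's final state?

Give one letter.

Answer: I

Derivation:
Op 1: C2 write [C2 write: invalidate none -> C2=M] -> [I,I,M,I]
Op 2: C2 write [C2 write: already M (modified), no change] -> [I,I,M,I]
Op 3: C2 write [C2 write: already M (modified), no change] -> [I,I,M,I]
Op 4: C0 write [C0 write: invalidate ['C2=M'] -> C0=M] -> [M,I,I,I]
Op 5: C1 read [C1 read from I: others=['C0=M'] -> C1=S, others downsized to S] -> [S,S,I,I]
Op 6: C0 read [C0 read: already in S, no change] -> [S,S,I,I]
Op 7: C0 read [C0 read: already in S, no change] -> [S,S,I,I]
Op 8: C2 write [C2 write: invalidate ['C0=S', 'C1=S'] -> C2=M] -> [I,I,M,I]
Op 9: C1 read [C1 read from I: others=['C2=M'] -> C1=S, others downsized to S] -> [I,S,S,I]
Op 10: C2 write [C2 write: invalidate ['C1=S'] -> C2=M] -> [I,I,M,I]
Op 11: C2 write [C2 write: already M (modified), no change] -> [I,I,M,I]
Op 12: C1 write [C1 write: invalidate ['C2=M'] -> C1=M] -> [I,M,I,I]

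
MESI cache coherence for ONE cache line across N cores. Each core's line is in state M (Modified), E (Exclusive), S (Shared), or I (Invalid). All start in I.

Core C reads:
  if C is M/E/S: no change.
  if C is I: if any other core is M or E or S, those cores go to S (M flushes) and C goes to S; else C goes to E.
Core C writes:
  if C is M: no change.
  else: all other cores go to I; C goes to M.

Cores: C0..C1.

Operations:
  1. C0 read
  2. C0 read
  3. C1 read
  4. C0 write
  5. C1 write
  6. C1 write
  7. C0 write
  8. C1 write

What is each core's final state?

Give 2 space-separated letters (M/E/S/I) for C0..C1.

Answer: I M

Derivation:
Op 1: C0 read [C0 read from I: no other sharers -> C0=E (exclusive)] -> [E,I]
Op 2: C0 read [C0 read: already in E, no change] -> [E,I]
Op 3: C1 read [C1 read from I: others=['C0=E'] -> C1=S, others downsized to S] -> [S,S]
Op 4: C0 write [C0 write: invalidate ['C1=S'] -> C0=M] -> [M,I]
Op 5: C1 write [C1 write: invalidate ['C0=M'] -> C1=M] -> [I,M]
Op 6: C1 write [C1 write: already M (modified), no change] -> [I,M]
Op 7: C0 write [C0 write: invalidate ['C1=M'] -> C0=M] -> [M,I]
Op 8: C1 write [C1 write: invalidate ['C0=M'] -> C1=M] -> [I,M]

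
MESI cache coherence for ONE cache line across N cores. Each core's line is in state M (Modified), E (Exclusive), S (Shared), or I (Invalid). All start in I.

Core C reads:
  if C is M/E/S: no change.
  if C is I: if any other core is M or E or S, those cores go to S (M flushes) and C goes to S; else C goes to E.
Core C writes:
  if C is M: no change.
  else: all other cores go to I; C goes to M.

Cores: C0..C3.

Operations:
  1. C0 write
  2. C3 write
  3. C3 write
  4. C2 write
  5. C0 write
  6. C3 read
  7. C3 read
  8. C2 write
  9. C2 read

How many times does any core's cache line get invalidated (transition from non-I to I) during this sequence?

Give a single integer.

Answer: 5

Derivation:
Op 1: C0 write [C0 write: invalidate none -> C0=M] -> [M,I,I,I] (invalidations this op: 0; running total: 0)
Op 2: C3 write [C3 write: invalidate ['C0=M'] -> C3=M] -> [I,I,I,M] (invalidations this op: 1; running total: 1)
Op 3: C3 write [C3 write: already M (modified), no change] -> [I,I,I,M] (invalidations this op: 0; running total: 1)
Op 4: C2 write [C2 write: invalidate ['C3=M'] -> C2=M] -> [I,I,M,I] (invalidations this op: 1; running total: 2)
Op 5: C0 write [C0 write: invalidate ['C2=M'] -> C0=M] -> [M,I,I,I] (invalidations this op: 1; running total: 3)
Op 6: C3 read [C3 read from I: others=['C0=M'] -> C3=S, others downsized to S] -> [S,I,I,S] (invalidations this op: 0; running total: 3)
Op 7: C3 read [C3 read: already in S, no change] -> [S,I,I,S] (invalidations this op: 0; running total: 3)
Op 8: C2 write [C2 write: invalidate ['C0=S', 'C3=S'] -> C2=M] -> [I,I,M,I] (invalidations this op: 2; running total: 5)
Op 9: C2 read [C2 read: already in M, no change] -> [I,I,M,I] (invalidations this op: 0; running total: 5)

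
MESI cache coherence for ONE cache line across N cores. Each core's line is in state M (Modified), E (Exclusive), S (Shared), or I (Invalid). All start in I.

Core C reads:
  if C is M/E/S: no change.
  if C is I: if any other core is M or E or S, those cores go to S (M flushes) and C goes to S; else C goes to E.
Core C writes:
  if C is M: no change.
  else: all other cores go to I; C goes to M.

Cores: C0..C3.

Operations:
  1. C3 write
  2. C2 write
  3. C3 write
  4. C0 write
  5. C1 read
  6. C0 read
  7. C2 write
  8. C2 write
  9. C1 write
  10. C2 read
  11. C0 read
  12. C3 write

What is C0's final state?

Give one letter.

Op 1: C3 write [C3 write: invalidate none -> C3=M] -> [I,I,I,M]
Op 2: C2 write [C2 write: invalidate ['C3=M'] -> C2=M] -> [I,I,M,I]
Op 3: C3 write [C3 write: invalidate ['C2=M'] -> C3=M] -> [I,I,I,M]
Op 4: C0 write [C0 write: invalidate ['C3=M'] -> C0=M] -> [M,I,I,I]
Op 5: C1 read [C1 read from I: others=['C0=M'] -> C1=S, others downsized to S] -> [S,S,I,I]
Op 6: C0 read [C0 read: already in S, no change] -> [S,S,I,I]
Op 7: C2 write [C2 write: invalidate ['C0=S', 'C1=S'] -> C2=M] -> [I,I,M,I]
Op 8: C2 write [C2 write: already M (modified), no change] -> [I,I,M,I]
Op 9: C1 write [C1 write: invalidate ['C2=M'] -> C1=M] -> [I,M,I,I]
Op 10: C2 read [C2 read from I: others=['C1=M'] -> C2=S, others downsized to S] -> [I,S,S,I]
Op 11: C0 read [C0 read from I: others=['C1=S', 'C2=S'] -> C0=S, others downsized to S] -> [S,S,S,I]
Op 12: C3 write [C3 write: invalidate ['C0=S', 'C1=S', 'C2=S'] -> C3=M] -> [I,I,I,M]

Answer: I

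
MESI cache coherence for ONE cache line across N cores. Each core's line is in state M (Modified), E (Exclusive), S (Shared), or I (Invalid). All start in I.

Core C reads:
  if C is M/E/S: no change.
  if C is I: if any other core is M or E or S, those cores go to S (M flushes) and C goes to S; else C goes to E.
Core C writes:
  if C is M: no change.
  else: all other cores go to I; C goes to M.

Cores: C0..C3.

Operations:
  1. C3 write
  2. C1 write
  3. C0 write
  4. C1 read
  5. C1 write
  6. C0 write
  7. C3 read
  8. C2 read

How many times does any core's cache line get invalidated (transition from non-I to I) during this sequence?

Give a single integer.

Answer: 4

Derivation:
Op 1: C3 write [C3 write: invalidate none -> C3=M] -> [I,I,I,M] (invalidations this op: 0; running total: 0)
Op 2: C1 write [C1 write: invalidate ['C3=M'] -> C1=M] -> [I,M,I,I] (invalidations this op: 1; running total: 1)
Op 3: C0 write [C0 write: invalidate ['C1=M'] -> C0=M] -> [M,I,I,I] (invalidations this op: 1; running total: 2)
Op 4: C1 read [C1 read from I: others=['C0=M'] -> C1=S, others downsized to S] -> [S,S,I,I] (invalidations this op: 0; running total: 2)
Op 5: C1 write [C1 write: invalidate ['C0=S'] -> C1=M] -> [I,M,I,I] (invalidations this op: 1; running total: 3)
Op 6: C0 write [C0 write: invalidate ['C1=M'] -> C0=M] -> [M,I,I,I] (invalidations this op: 1; running total: 4)
Op 7: C3 read [C3 read from I: others=['C0=M'] -> C3=S, others downsized to S] -> [S,I,I,S] (invalidations this op: 0; running total: 4)
Op 8: C2 read [C2 read from I: others=['C0=S', 'C3=S'] -> C2=S, others downsized to S] -> [S,I,S,S] (invalidations this op: 0; running total: 4)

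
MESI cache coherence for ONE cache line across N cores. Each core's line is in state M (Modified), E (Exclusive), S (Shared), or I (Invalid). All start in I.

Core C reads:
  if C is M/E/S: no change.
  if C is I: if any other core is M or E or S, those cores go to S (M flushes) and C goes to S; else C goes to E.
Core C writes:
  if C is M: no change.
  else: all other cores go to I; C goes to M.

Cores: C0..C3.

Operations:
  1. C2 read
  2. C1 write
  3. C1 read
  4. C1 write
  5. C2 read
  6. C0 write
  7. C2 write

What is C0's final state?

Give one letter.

Answer: I

Derivation:
Op 1: C2 read [C2 read from I: no other sharers -> C2=E (exclusive)] -> [I,I,E,I]
Op 2: C1 write [C1 write: invalidate ['C2=E'] -> C1=M] -> [I,M,I,I]
Op 3: C1 read [C1 read: already in M, no change] -> [I,M,I,I]
Op 4: C1 write [C1 write: already M (modified), no change] -> [I,M,I,I]
Op 5: C2 read [C2 read from I: others=['C1=M'] -> C2=S, others downsized to S] -> [I,S,S,I]
Op 6: C0 write [C0 write: invalidate ['C1=S', 'C2=S'] -> C0=M] -> [M,I,I,I]
Op 7: C2 write [C2 write: invalidate ['C0=M'] -> C2=M] -> [I,I,M,I]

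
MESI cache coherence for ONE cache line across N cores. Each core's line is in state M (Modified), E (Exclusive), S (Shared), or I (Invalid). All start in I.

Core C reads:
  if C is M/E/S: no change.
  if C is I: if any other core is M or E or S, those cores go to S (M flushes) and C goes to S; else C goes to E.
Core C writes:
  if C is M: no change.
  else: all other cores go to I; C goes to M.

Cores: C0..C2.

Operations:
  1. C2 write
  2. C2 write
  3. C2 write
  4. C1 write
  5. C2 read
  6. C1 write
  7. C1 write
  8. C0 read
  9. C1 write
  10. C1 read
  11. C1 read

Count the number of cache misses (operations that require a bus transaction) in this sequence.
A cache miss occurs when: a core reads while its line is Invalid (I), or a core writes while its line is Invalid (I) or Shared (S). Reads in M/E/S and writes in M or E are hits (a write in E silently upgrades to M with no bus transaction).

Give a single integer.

Op 1: C2 write [C2 write: invalidate none -> C2=M] -> [I,I,M] [MISS #1: write from I]
Op 2: C2 write [C2 write: already M (modified), no change] -> [I,I,M] [hit: write from M]
Op 3: C2 write [C2 write: already M (modified), no change] -> [I,I,M] [hit: write from M]
Op 4: C1 write [C1 write: invalidate ['C2=M'] -> C1=M] -> [I,M,I] [MISS #2: write from I]
Op 5: C2 read [C2 read from I: others=['C1=M'] -> C2=S, others downsized to S] -> [I,S,S] [MISS #3: read from I]
Op 6: C1 write [C1 write: invalidate ['C2=S'] -> C1=M] -> [I,M,I] [MISS #4: write from S]
Op 7: C1 write [C1 write: already M (modified), no change] -> [I,M,I] [hit: write from M]
Op 8: C0 read [C0 read from I: others=['C1=M'] -> C0=S, others downsized to S] -> [S,S,I] [MISS #5: read from I]
Op 9: C1 write [C1 write: invalidate ['C0=S'] -> C1=M] -> [I,M,I] [MISS #6: write from S]
Op 10: C1 read [C1 read: already in M, no change] -> [I,M,I] [hit: read from M]
Op 11: C1 read [C1 read: already in M, no change] -> [I,M,I] [hit: read from M]

Answer: 6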